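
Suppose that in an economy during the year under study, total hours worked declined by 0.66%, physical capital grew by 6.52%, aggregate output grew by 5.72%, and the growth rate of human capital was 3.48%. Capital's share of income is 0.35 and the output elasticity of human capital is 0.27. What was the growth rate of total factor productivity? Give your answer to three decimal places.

Labor's share = 1 − 0.35 − 0.27 = 0.38.
Physical capital: 0.35 × 6.52 = 2.282 pp.
Human capital: 0.27 × 3.48 = 0.9396 pp.
Total hours worked: 0.38 × (-0.66) = -0.2508 pp.
TFP growth = 5.72 − 2.9708 = 2.7492%.

Total factor productivity growth was 2.749%.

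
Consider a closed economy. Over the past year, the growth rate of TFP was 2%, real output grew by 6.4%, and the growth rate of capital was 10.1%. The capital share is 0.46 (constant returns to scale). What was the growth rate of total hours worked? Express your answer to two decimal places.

Labor's share = 1 − 0.46 = 0.54.
gY = gA + 0.46×10.1 + 0.54×g.
0.54×g = 6.4 − 2 − 4.646 = -0.246.
g = -0.246 / 0.54 = -0.4556%.

-0.46%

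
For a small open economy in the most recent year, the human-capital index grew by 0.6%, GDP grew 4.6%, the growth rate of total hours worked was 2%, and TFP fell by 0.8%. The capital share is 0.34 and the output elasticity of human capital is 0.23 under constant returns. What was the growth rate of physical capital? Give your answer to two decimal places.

Labor's share = 1 − 0.34 − 0.23 = 0.43.
gY = gA + 0.23×0.6 + 0.43×2 + 0.34×g.
0.34×g = 4.6 + 0.8 − 0.998 = 4.402.
g = 4.402 / 0.34 = 12.9471%.

12.95%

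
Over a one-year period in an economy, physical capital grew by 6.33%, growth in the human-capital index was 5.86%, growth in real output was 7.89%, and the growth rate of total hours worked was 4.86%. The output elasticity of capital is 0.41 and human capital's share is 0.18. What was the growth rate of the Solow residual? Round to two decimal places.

Labor's share = 1 − 0.41 − 0.18 = 0.41.
Physical capital: 0.41 × 6.33 = 2.5953 pp.
The human-capital index: 0.18 × 5.86 = 1.0548 pp.
Total hours worked: 0.41 × 4.86 = 1.9926 pp.
TFP growth = 7.89 − 5.6427 = 2.2473%.

2.25%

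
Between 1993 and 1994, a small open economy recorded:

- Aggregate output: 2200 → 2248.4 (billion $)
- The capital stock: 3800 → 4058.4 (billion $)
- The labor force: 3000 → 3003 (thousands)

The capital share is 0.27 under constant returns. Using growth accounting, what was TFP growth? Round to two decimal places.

0.29%

Aggregate output growth = (2248.4 − 2200) / 2200 = 2.2%.
The capital stock growth = (4058.4 − 3800) / 3800 = 6.8%.
The labor force growth = (3003 − 3000) / 3000 = 0.1%.
Labor's share = 1 − 0.27 = 0.73.
The capital stock: 0.27 × 6.8 = 1.836 pp.
The labor force: 0.73 × 0.1 = 0.073 pp.
TFP growth = 2.2 − 1.909 = 0.291%.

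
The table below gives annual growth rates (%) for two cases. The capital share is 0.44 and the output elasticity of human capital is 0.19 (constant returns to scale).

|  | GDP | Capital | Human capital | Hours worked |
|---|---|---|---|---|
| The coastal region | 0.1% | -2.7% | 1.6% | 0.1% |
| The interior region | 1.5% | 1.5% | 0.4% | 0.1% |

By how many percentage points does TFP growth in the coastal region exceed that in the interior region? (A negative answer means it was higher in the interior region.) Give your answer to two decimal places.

Labor's share = 1 − 0.44 − 0.19 = 0.37.
The coastal region: TFP = 0.1 + 1.188 − 0.304 − 0.037 = 0.947%.
The interior region: TFP = 1.5 − 0.66 − 0.076 − 0.037 = 0.727%.
Difference = 0.947 − (0.727) = 0.22 pp.

0.22 percentage points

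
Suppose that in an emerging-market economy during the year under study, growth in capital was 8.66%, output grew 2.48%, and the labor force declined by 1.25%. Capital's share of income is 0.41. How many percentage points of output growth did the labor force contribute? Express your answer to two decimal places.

Labor's share = 1 − 0.41 = 0.59.
Contribution = share × growth = 0.59 × (-1.25) = -0.7375 pp.

-0.74 pp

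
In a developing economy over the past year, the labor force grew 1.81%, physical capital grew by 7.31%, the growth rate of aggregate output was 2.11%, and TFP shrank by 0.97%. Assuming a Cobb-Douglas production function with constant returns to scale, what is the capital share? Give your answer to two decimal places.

The capital share is 0.23.

gY = gA + α·gK + (1−α)·gL, so gY − gA − gL = α(gK − gL).
2.11 + 0.97 − 1.81 = α × (7.31 − 1.81).
1.27 = 5.5 α, so α = 0.2309.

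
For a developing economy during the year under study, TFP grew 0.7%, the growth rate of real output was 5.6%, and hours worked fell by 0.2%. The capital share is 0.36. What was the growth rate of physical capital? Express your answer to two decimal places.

Labor's share = 1 − 0.36 = 0.64.
gY = gA + 0.64×(-0.2) + 0.36×g.
0.36×g = 5.6 − 0.7 + 0.128 = 5.028.
g = 5.028 / 0.36 = 13.9667%.

Physical capital growth was 13.97%.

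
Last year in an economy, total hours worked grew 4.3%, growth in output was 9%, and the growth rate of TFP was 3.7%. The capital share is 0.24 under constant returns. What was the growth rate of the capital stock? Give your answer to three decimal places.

8.467%

Labor's share = 1 − 0.24 = 0.76.
gY = gA + 0.76×4.3 + 0.24×g.
0.24×g = 9 − 3.7 − 3.268 = 2.032.
g = 2.032 / 0.24 = 8.46667%.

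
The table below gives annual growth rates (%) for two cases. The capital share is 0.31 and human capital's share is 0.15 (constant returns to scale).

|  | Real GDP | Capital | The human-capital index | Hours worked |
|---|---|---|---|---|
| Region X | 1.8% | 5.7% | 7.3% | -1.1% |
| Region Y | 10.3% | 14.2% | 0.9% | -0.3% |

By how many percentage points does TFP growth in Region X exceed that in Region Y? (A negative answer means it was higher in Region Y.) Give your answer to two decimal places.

Labor's share = 1 − 0.31 − 0.15 = 0.54.
Region X: TFP = 1.8 − 1.767 − 1.095 + 0.594 = -0.468%.
Region Y: TFP = 10.3 − 4.402 − 0.135 + 0.162 = 5.925%.
Difference = -0.468 − (5.925) = -6.393 pp.

-6.39 percentage points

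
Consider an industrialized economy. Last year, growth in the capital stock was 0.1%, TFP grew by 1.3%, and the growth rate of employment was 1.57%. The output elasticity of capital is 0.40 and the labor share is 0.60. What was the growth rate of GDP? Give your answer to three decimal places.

2.282%

Labor's share = 1 − 0.4 = 0.6.
The capital stock: 0.4 × 0.1 = 0.04 pp.
Employment: 0.6 × 1.57 = 0.942 pp.
Output growth = 1.3 + 0.982 = 2.282%.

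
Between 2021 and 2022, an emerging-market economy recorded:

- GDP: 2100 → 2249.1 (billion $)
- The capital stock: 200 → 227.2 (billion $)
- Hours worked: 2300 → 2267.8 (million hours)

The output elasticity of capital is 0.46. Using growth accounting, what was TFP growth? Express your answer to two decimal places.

GDP growth = (2249.1 − 2100) / 2100 = 7.1%.
The capital stock growth = (227.2 − 200) / 200 = 13.6%.
Hours worked growth = (2267.8 − 2300) / 2300 = -1.4%.
Labor's share = 1 − 0.46 = 0.54.
The capital stock: 0.46 × 13.6 = 6.256 pp.
Hours worked: 0.54 × (-1.4) = -0.756 pp.
TFP growth = 7.1 − 5.5 = 1.6%.

1.60%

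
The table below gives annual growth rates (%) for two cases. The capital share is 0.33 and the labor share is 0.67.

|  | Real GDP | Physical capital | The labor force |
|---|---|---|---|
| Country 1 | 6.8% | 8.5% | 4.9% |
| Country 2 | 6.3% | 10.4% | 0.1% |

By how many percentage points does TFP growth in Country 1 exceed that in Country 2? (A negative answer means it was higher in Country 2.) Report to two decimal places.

-2.09 percentage points

Labor's share = 1 − 0.33 = 0.67.
Country 1: TFP = 6.8 − 2.805 − 3.283 = 0.712%.
Country 2: TFP = 6.3 − 3.432 − 0.067 = 2.801%.
Difference = 0.712 − (2.801) = -2.089 pp.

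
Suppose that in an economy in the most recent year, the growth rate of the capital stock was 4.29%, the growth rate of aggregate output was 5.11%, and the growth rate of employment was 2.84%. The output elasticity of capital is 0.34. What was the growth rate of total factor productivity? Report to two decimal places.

Total factor productivity growth was 1.78%.

Labor's share = 1 − 0.34 = 0.66.
The capital stock: 0.34 × 4.29 = 1.4586 pp.
Employment: 0.66 × 2.84 = 1.8744 pp.
TFP growth = 5.11 − 3.333 = 1.777%.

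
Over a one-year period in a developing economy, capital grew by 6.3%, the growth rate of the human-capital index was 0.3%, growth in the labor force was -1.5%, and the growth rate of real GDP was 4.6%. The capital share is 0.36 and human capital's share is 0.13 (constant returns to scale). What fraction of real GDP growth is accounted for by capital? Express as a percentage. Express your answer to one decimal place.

Capital contributed 0.36 × 6.3 = 2.268 pp.
Share of growth = 2.268 / 4.6 × 100 = 49.304%.

Capital accounted for 49.3% of growth.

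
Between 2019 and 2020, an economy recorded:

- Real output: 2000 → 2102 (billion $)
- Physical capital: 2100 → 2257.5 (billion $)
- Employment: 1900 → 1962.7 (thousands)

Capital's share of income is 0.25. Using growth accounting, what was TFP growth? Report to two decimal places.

TFP grew 0.75%.

Real output growth = (2102 − 2000) / 2000 = 5.1%.
Physical capital growth = (2257.5 − 2100) / 2100 = 7.5%.
Employment growth = (1962.7 − 1900) / 1900 = 3.3%.
Labor's share = 1 − 0.25 = 0.75.
Physical capital: 0.25 × 7.5 = 1.875 pp.
Employment: 0.75 × 3.3 = 2.475 pp.
TFP growth = 5.1 − 4.35 = 0.75%.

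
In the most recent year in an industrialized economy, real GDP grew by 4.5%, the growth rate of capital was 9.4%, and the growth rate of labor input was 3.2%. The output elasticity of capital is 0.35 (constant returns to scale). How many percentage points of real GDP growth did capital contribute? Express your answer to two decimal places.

3.29

Contribution = share × growth = 0.35 × 9.4 = 3.29 pp.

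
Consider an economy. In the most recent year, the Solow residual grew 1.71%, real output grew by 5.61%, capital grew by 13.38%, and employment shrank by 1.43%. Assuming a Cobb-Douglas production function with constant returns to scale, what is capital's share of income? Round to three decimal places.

gY = gA + α·gK + (1−α)·gL, so gY − gA − gL = α(gK − gL).
5.61 − 1.71 + 1.43 = α × (13.38 − (-1.43)).
5.33 = 14.81 α, so α = 0.35989.

0.360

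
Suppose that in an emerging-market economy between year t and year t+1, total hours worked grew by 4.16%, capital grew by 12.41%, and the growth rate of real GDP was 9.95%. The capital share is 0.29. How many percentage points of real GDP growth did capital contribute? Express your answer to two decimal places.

3.60

Contribution = share × growth = 0.29 × 12.41 = 3.5989 pp.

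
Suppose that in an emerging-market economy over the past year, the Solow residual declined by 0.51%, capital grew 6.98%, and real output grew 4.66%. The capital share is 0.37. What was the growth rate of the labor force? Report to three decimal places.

4.107%

Labor's share = 1 − 0.37 = 0.63.
gY = gA + 0.37×6.98 + 0.63×g.
0.63×g = 4.66 + 0.51 − 2.5826 = 2.5874.
g = 2.5874 / 0.63 = 4.10698%.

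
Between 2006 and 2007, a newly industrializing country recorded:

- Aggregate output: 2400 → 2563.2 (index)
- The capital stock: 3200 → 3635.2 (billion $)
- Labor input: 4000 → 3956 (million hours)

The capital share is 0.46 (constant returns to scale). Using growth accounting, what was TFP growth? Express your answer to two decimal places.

1.14%

Aggregate output growth = (2563.2 − 2400) / 2400 = 6.8%.
The capital stock growth = (3635.2 − 3200) / 3200 = 13.6%.
Labor input growth = (3956 − 4000) / 4000 = -1.1%.
Labor's share = 1 − 0.46 = 0.54.
The capital stock: 0.46 × 13.6 = 6.256 pp.
Labor input: 0.54 × (-1.1) = -0.594 pp.
TFP growth = 6.8 − 5.662 = 1.138%.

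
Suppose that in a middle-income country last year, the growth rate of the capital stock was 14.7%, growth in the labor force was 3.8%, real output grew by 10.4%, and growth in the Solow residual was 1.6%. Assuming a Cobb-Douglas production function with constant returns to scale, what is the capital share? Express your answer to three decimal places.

gY = gA + α·gK + (1−α)·gL, so gY − gA − gL = α(gK − gL).
10.4 − 1.6 − 3.8 = α × (14.7 − 3.8).
5 = 10.9 α, so α = 0.45872.

The capital share is 0.459.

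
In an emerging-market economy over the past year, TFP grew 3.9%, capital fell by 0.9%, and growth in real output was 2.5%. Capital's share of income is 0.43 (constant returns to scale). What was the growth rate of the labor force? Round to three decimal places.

-1.777%

Labor's share = 1 − 0.43 = 0.57.
gY = gA + 0.43×(-0.9) + 0.57×g.
0.57×g = 2.5 − 3.9 + 0.387 = -1.013.
g = -1.013 / 0.57 = -1.77719%.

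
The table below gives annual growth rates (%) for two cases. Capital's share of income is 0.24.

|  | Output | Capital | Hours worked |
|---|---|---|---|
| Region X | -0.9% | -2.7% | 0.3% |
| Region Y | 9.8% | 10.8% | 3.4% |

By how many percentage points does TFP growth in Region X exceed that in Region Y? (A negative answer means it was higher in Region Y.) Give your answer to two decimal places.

Labor's share = 1 − 0.24 = 0.76.
Region X: TFP = -0.9 + 0.648 − 0.228 = -0.48%.
Region Y: TFP = 9.8 − 2.592 − 2.584 = 4.624%.
Difference = -0.48 − (4.624) = -5.104 pp.

-5.10 percentage points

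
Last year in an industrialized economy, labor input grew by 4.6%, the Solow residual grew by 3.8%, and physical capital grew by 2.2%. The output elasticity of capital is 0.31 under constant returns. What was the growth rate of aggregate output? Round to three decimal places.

Labor's share = 1 − 0.31 = 0.69.
Physical capital: 0.31 × 2.2 = 0.682 pp.
Labor input: 0.69 × 4.6 = 3.174 pp.
Output growth = 3.8 + 3.856 = 7.656%.

7.656%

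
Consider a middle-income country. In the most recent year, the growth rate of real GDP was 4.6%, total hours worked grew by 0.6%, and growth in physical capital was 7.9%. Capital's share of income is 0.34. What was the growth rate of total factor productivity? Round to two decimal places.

Total factor productivity grew 1.52%.

Labor's share = 1 − 0.34 = 0.66.
Physical capital: 0.34 × 7.9 = 2.686 pp.
Total hours worked: 0.66 × 0.6 = 0.396 pp.
TFP growth = 4.6 − 3.082 = 1.518%.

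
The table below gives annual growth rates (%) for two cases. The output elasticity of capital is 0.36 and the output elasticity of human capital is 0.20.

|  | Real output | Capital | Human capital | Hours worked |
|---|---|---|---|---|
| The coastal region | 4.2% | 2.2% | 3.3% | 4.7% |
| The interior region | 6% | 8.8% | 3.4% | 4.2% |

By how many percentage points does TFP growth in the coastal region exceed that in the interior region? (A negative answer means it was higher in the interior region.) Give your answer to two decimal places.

0.38 percentage points

Labor's share = 1 − 0.36 − 0.2 = 0.44.
The coastal region: TFP = 4.2 − 0.792 − 0.66 − 2.068 = 0.68%.
The interior region: TFP = 6 − 3.168 − 0.68 − 1.848 = 0.304%.
Difference = 0.68 − (0.304) = 0.376 pp.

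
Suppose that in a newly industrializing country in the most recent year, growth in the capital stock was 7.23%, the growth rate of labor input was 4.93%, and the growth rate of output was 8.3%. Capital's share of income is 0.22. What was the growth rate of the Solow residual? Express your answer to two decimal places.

2.86%

Labor's share = 1 − 0.22 = 0.78.
The capital stock: 0.22 × 7.23 = 1.5906 pp.
Labor input: 0.78 × 4.93 = 3.8454 pp.
TFP growth = 8.3 − 5.436 = 2.864%.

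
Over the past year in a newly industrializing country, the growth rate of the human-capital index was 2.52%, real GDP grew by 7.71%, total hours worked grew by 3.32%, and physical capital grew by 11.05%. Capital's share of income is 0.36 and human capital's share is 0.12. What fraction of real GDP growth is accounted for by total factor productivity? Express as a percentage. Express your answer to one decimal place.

22.1%

Labor's share = 1 − 0.36 − 0.12 = 0.52.
Physical capital: 0.36 × 11.05 = 3.978 pp.
The human-capital index: 0.12 × 2.52 = 0.3024 pp.
Total hours worked: 0.52 × 3.32 = 1.7264 pp.
TFP growth = 7.71 − 6.0068 = 1.7032%.
TFP share of growth = 1.7032 / 7.71 × 100 = 22.091%.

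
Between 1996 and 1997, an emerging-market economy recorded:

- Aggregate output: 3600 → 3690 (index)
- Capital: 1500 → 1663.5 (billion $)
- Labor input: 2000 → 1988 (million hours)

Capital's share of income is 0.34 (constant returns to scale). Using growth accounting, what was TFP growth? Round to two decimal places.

-0.81%

Aggregate output growth = (3690 − 3600) / 3600 = 2.5%.
Capital growth = (1663.5 − 1500) / 1500 = 10.9%.
Labor input growth = (1988 − 2000) / 2000 = -0.6%.
Labor's share = 1 − 0.34 = 0.66.
Capital: 0.34 × 10.9 = 3.706 pp.
Labor input: 0.66 × (-0.6) = -0.396 pp.
TFP growth = 2.5 − 3.31 = -0.81%.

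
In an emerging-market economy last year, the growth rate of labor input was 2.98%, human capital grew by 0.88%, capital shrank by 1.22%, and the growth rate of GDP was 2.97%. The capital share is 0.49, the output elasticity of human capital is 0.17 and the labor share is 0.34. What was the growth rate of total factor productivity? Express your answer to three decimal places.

Labor's share = 1 − 0.49 − 0.17 = 0.34.
Capital: 0.49 × (-1.22) = -0.5978 pp.
Human capital: 0.17 × 0.88 = 0.1496 pp.
Labor input: 0.34 × 2.98 = 1.0132 pp.
TFP growth = 2.97 − 0.565 = 2.405%.

2.405%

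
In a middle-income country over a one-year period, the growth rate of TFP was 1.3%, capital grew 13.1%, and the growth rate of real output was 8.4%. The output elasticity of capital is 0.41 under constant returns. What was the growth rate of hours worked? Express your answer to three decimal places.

Labor's share = 1 − 0.41 = 0.59.
gY = gA + 0.41×13.1 + 0.59×g.
0.59×g = 8.4 − 1.3 − 5.371 = 1.729.
g = 1.729 / 0.59 = 2.93051%.

2.931%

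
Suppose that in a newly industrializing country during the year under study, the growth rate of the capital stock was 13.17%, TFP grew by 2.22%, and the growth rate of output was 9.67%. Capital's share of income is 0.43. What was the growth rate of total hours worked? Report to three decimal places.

Labor's share = 1 − 0.43 = 0.57.
gY = gA + 0.43×13.17 + 0.57×g.
0.57×g = 9.67 − 2.22 − 5.6631 = 1.7869.
g = 1.7869 / 0.57 = 3.13491%.

Total hours worked growth was 3.135%.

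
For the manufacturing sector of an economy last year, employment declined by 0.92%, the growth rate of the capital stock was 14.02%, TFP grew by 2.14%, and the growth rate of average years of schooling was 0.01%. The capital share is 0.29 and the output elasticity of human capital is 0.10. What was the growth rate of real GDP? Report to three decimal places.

5.646%

Labor's share = 1 − 0.29 − 0.1 = 0.61.
The capital stock: 0.29 × 14.02 = 4.0658 pp.
Average years of schooling: 0.1 × 0.01 = 0.001 pp.
Employment: 0.61 × (-0.92) = -0.5612 pp.
Output growth = 2.14 + 3.5056 = 5.6456%.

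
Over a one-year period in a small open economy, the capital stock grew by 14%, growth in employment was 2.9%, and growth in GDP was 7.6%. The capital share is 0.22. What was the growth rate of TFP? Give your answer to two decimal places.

Labor's share = 1 − 0.22 = 0.78.
The capital stock: 0.22 × 14 = 3.08 pp.
Employment: 0.78 × 2.9 = 2.262 pp.
TFP growth = 7.6 − 5.342 = 2.258%.

2.26%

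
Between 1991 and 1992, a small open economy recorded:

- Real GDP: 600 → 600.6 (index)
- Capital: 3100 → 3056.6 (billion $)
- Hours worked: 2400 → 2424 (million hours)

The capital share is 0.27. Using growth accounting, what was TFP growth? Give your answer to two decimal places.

Real GDP growth = (600.6 − 600) / 600 = 0.1%.
Capital growth = (3056.6 − 3100) / 3100 = -1.4%.
Hours worked growth = (2424 − 2400) / 2400 = 1%.
Labor's share = 1 − 0.27 = 0.73.
Capital: 0.27 × (-1.4) = -0.378 pp.
Hours worked: 0.73 × 1 = 0.73 pp.
TFP growth = 0.1 − 0.352 = -0.252%.

-0.25%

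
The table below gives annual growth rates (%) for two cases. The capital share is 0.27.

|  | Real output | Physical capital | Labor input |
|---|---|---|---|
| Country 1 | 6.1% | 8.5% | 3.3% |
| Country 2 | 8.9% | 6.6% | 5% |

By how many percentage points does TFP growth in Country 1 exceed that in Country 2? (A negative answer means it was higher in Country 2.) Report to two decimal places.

-2.07 percentage points

Labor's share = 1 − 0.27 = 0.73.
Country 1: TFP = 6.1 − 2.295 − 2.409 = 1.396%.
Country 2: TFP = 8.9 − 1.782 − 3.65 = 3.468%.
Difference = 1.396 − (3.468) = -2.072 pp.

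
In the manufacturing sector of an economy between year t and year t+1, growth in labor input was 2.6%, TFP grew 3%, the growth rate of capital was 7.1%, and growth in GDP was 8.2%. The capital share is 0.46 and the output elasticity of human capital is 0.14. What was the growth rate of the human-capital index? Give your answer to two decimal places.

The human-capital index grew 6.39%.

Labor's share = 1 − 0.46 − 0.14 = 0.4.
gY = gA + 0.46×7.1 + 0.4×2.6 + 0.14×g.
0.14×g = 8.2 − 3 − 4.306 = 0.894.
g = 0.894 / 0.14 = 6.3857%.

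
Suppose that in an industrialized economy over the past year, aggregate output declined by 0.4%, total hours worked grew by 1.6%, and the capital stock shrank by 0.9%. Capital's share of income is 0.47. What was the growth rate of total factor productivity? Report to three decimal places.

Labor's share = 1 − 0.47 = 0.53.
The capital stock: 0.47 × (-0.9) = -0.423 pp.
Total hours worked: 0.53 × 1.6 = 0.848 pp.
TFP growth = -0.4 − 0.425 = -0.825%.

-0.825%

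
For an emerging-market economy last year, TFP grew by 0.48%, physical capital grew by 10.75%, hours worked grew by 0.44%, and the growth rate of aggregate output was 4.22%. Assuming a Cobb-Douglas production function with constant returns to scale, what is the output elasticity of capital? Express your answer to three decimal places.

gY = gA + α·gK + (1−α)·gL, so gY − gA − gL = α(gK − gL).
4.22 − 0.48 − 0.44 = α × (10.75 − 0.44).
3.3 = 10.31 α, so α = 0.32008.

The output elasticity of capital is 0.320.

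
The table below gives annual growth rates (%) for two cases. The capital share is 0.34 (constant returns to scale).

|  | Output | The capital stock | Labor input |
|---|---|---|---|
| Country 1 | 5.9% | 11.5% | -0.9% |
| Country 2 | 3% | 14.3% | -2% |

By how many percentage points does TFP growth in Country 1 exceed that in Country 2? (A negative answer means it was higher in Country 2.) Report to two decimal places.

3.13 percentage points

Labor's share = 1 − 0.34 = 0.66.
Country 1: TFP = 5.9 − 3.91 + 0.594 = 2.584%.
Country 2: TFP = 3 − 4.862 + 1.32 = -0.542%.
Difference = 2.584 − (-0.542) = 3.126 pp.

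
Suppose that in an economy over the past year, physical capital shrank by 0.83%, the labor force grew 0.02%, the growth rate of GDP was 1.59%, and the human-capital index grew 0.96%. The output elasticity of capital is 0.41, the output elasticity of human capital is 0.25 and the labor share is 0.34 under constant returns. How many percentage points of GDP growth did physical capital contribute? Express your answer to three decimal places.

Contribution = share × growth = 0.41 × (-0.83) = -0.3403 pp.

-0.340 pp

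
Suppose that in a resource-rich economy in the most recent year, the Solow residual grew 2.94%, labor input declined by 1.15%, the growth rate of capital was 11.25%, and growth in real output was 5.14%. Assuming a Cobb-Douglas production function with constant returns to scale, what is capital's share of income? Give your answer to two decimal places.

gY = gA + α·gK + (1−α)·gL, so gY − gA − gL = α(gK − gL).
5.14 − 2.94 + 1.15 = α × (11.25 − (-1.15)).
3.35 = 12.4 α, so α = 0.2702.

Capital's share of income is 0.27.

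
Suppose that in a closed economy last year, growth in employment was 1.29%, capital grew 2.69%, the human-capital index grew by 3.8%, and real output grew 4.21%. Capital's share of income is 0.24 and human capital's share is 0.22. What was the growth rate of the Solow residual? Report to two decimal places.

Labor's share = 1 − 0.24 − 0.22 = 0.54.
Capital: 0.24 × 2.69 = 0.6456 pp.
The human-capital index: 0.22 × 3.8 = 0.836 pp.
Employment: 0.54 × 1.29 = 0.6966 pp.
TFP growth = 4.21 − 2.1782 = 2.0318%.

2.03%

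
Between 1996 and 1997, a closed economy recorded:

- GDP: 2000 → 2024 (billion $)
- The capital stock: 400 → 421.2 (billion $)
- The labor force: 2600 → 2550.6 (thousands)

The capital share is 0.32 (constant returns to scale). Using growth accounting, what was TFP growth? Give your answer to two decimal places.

GDP growth = (2024 − 2000) / 2000 = 1.2%.
The capital stock growth = (421.2 − 400) / 400 = 5.3%.
The labor force growth = (2550.6 − 2600) / 2600 = -1.9%.
Labor's share = 1 − 0.32 = 0.68.
The capital stock: 0.32 × 5.3 = 1.696 pp.
The labor force: 0.68 × (-1.9) = -1.292 pp.
TFP growth = 1.2 − 0.404 = 0.796%.

TFP growth was 0.80%.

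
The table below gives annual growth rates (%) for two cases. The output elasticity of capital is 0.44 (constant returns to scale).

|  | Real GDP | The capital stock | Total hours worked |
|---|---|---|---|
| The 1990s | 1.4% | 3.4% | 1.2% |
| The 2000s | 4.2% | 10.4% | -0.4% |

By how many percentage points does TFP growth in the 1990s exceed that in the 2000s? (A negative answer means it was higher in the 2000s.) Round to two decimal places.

-0.62 percentage points

Labor's share = 1 − 0.44 = 0.56.
The 1990s: TFP = 1.4 − 1.496 − 0.672 = -0.768%.
The 2000s: TFP = 4.2 − 4.576 + 0.224 = -0.152%.
Difference = -0.768 − (-0.152) = -0.616 pp.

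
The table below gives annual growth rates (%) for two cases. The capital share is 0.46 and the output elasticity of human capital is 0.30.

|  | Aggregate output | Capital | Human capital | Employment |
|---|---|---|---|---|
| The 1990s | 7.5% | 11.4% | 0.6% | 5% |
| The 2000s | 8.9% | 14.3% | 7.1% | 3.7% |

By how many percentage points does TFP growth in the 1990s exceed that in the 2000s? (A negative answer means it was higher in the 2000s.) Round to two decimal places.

1.57 percentage points

Labor's share = 1 − 0.46 − 0.3 = 0.24.
The 1990s: TFP = 7.5 − 5.244 − 0.18 − 1.2 = 0.876%.
The 2000s: TFP = 8.9 − 6.578 − 2.13 − 0.888 = -0.696%.
Difference = 0.876 − (-0.696) = 1.572 pp.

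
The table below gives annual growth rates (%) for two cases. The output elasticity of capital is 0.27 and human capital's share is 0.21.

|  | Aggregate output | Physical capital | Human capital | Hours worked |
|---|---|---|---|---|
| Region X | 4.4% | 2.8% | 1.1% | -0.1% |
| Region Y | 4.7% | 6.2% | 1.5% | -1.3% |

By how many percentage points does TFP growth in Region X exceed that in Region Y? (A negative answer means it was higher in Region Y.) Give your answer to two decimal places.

Labor's share = 1 − 0.27 − 0.21 = 0.52.
Region X: TFP = 4.4 − 0.756 − 0.231 + 0.052 = 3.465%.
Region Y: TFP = 4.7 − 1.674 − 0.315 + 0.676 = 3.387%.
Difference = 3.465 − (3.387) = 0.078 pp.

0.08 percentage points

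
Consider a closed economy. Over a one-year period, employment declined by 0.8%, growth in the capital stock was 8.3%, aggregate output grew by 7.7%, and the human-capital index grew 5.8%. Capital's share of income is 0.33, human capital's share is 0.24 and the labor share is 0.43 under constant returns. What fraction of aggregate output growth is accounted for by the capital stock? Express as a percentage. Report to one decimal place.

The capital stock contributed 0.33 × 8.3 = 2.739 pp.
Share of growth = 2.739 / 7.7 × 100 = 35.571%.

35.6%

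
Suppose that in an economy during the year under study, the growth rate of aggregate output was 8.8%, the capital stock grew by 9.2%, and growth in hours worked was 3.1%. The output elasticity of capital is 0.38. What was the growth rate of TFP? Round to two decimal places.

3.38%

Labor's share = 1 − 0.38 = 0.62.
The capital stock: 0.38 × 9.2 = 3.496 pp.
Hours worked: 0.62 × 3.1 = 1.922 pp.
TFP growth = 8.8 − 5.418 = 3.382%.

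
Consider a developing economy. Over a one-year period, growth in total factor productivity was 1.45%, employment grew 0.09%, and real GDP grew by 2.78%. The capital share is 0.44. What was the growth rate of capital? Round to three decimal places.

Labor's share = 1 − 0.44 = 0.56.
gY = gA + 0.56×0.09 + 0.44×g.
0.44×g = 2.78 − 1.45 − 0.0504 = 1.2796.
g = 1.2796 / 0.44 = 2.90818%.

2.908%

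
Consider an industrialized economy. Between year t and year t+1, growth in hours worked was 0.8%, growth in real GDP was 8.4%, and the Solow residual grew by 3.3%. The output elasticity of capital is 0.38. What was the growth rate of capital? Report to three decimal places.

Capital grew 12.116%.

Labor's share = 1 − 0.38 = 0.62.
gY = gA + 0.62×0.8 + 0.38×g.
0.38×g = 8.4 − 3.3 − 0.496 = 4.604.
g = 4.604 / 0.38 = 12.11579%.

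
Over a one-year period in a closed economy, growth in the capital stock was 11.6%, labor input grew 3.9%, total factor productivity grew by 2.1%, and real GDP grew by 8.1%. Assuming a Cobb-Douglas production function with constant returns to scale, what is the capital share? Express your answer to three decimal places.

α = 0.273

gY = gA + α·gK + (1−α)·gL, so gY − gA − gL = α(gK − gL).
8.1 − 2.1 − 3.9 = α × (11.6 − 3.9).
2.1 = 7.7 α, so α = 0.27273.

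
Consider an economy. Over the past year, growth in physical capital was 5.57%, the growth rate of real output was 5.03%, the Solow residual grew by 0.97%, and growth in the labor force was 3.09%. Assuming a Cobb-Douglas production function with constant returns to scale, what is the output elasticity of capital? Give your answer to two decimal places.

gY = gA + α·gK + (1−α)·gL, so gY − gA − gL = α(gK − gL).
5.03 − 0.97 − 3.09 = α × (5.57 − 3.09).
0.97 = 2.48 α, so α = 0.3911.

The output elasticity of capital is 0.39.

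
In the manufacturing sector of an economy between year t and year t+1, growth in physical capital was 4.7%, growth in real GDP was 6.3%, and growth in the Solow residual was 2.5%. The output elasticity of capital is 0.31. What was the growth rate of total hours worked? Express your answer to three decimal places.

Labor's share = 1 − 0.31 = 0.69.
gY = gA + 0.31×4.7 + 0.69×g.
0.69×g = 6.3 − 2.5 − 1.457 = 2.343.
g = 2.343 / 0.69 = 3.39565%.

3.396%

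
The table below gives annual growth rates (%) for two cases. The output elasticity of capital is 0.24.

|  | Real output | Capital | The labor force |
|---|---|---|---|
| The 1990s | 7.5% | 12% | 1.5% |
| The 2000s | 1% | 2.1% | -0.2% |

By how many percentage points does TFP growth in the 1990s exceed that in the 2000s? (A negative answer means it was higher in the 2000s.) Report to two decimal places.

Labor's share = 1 − 0.24 = 0.76.
The 1990s: TFP = 7.5 − 2.88 − 1.14 = 3.48%.
The 2000s: TFP = 1 − 0.504 + 0.152 = 0.648%.
Difference = 3.48 − (0.648) = 2.832 pp.

2.83 percentage points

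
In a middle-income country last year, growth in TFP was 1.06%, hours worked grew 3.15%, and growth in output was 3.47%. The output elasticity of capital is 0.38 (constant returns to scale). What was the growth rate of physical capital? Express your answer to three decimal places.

1.203%

Labor's share = 1 − 0.38 = 0.62.
gY = gA + 0.62×3.15 + 0.38×g.
0.38×g = 3.47 − 1.06 − 1.953 = 0.457.
g = 0.457 / 0.38 = 1.20263%.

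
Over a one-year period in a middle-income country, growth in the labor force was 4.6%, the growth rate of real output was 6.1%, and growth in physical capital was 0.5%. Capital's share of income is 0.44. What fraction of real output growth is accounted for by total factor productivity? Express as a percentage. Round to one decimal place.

54.2%

Labor's share = 1 − 0.44 = 0.56.
Physical capital: 0.44 × 0.5 = 0.22 pp.
The labor force: 0.56 × 4.6 = 2.576 pp.
TFP growth = 6.1 − 2.796 = 3.304%.
TFP share of growth = 3.304 / 6.1 × 100 = 54.164%.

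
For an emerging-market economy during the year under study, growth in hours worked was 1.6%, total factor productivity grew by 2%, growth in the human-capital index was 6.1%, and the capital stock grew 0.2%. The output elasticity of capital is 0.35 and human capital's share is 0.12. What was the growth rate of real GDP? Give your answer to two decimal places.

Labor's share = 1 − 0.35 − 0.12 = 0.53.
The capital stock: 0.35 × 0.2 = 0.07 pp.
The human-capital index: 0.12 × 6.1 = 0.732 pp.
Hours worked: 0.53 × 1.6 = 0.848 pp.
Output growth = 2 + 1.65 = 3.65%.

3.65%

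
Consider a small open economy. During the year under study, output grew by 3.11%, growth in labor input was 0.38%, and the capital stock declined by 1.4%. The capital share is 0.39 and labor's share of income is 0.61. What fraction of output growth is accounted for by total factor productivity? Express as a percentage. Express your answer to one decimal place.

110.1%

Labor's share = 1 − 0.39 = 0.61.
The capital stock: 0.39 × (-1.4) = -0.546 pp.
Labor input: 0.61 × 0.38 = 0.2318 pp.
TFP growth = 3.11 + 0.3142 = 3.4242%.
TFP share of growth = 3.4242 / 3.11 × 100 = 110.103%.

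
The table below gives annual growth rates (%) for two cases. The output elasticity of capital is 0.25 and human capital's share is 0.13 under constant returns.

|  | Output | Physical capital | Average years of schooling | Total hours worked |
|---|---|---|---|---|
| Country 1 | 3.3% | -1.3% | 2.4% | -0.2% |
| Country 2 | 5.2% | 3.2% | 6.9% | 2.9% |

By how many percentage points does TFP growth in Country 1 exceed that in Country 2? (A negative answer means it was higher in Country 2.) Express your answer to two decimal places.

Labor's share = 1 − 0.25 − 0.13 = 0.62.
Country 1: TFP = 3.3 + 0.325 − 0.312 + 0.124 = 3.437%.
Country 2: TFP = 5.2 − 0.8 − 0.897 − 1.798 = 1.705%.
Difference = 3.437 − (1.705) = 1.732 pp.

1.73 percentage points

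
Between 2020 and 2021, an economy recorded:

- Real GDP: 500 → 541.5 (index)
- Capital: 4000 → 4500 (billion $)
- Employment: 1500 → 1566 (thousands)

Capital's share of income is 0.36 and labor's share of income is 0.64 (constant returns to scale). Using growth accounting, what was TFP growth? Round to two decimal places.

0.98%

Real GDP growth = (541.5 − 500) / 500 = 8.3%.
Capital growth = (4500 − 4000) / 4000 = 12.5%.
Employment growth = (1566 − 1500) / 1500 = 4.4%.
Labor's share = 1 − 0.36 = 0.64.
Capital: 0.36 × 12.5 = 4.5 pp.
Employment: 0.64 × 4.4 = 2.816 pp.
TFP growth = 8.3 − 7.316 = 0.984%.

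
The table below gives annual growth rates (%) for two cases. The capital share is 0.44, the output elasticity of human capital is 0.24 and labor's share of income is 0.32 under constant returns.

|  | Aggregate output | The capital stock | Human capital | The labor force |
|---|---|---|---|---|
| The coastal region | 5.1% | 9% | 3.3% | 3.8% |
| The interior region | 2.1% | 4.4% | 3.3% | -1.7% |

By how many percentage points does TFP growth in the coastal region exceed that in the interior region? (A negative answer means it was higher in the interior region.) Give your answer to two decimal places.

-0.78 percentage points

Labor's share = 1 − 0.44 − 0.24 = 0.32.
The coastal region: TFP = 5.1 − 3.96 − 0.792 − 1.216 = -0.868%.
The interior region: TFP = 2.1 − 1.936 − 0.792 + 0.544 = -0.084%.
Difference = -0.868 − (-0.084) = -0.784 pp.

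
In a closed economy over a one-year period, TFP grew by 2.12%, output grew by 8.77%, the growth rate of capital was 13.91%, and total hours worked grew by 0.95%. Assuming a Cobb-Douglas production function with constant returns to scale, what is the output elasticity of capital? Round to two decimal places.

The output elasticity of capital is 0.44.

gY = gA + α·gK + (1−α)·gL, so gY − gA − gL = α(gK − gL).
8.77 − 2.12 − 0.95 = α × (13.91 − 0.95).
5.7 = 12.96 α, so α = 0.4398.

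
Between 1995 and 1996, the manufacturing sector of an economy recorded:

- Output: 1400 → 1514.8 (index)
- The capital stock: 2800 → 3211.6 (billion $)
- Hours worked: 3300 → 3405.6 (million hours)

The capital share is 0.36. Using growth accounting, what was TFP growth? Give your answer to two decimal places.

Output growth = (1514.8 − 1400) / 1400 = 8.2%.
The capital stock growth = (3211.6 − 2800) / 2800 = 14.7%.
Hours worked growth = (3405.6 − 3300) / 3300 = 3.2%.
Labor's share = 1 − 0.36 = 0.64.
The capital stock: 0.36 × 14.7 = 5.292 pp.
Hours worked: 0.64 × 3.2 = 2.048 pp.
TFP growth = 8.2 − 7.34 = 0.86%.

0.86%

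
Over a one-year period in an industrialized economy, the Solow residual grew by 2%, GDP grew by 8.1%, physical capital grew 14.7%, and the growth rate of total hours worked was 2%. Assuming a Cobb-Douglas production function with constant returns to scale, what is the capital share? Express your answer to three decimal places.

0.323

gY = gA + α·gK + (1−α)·gL, so gY − gA − gL = α(gK − gL).
8.1 − 2 − 2 = α × (14.7 − 2).
4.1 = 12.7 α, so α = 0.32283.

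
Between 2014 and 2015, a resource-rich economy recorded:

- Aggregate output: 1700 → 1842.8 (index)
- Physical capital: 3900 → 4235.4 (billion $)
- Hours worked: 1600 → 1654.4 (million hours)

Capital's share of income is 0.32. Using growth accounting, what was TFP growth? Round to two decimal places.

TFP grew 3.34%.

Aggregate output growth = (1842.8 − 1700) / 1700 = 8.4%.
Physical capital growth = (4235.4 − 3900) / 3900 = 8.6%.
Hours worked growth = (1654.4 − 1600) / 1600 = 3.4%.
Labor's share = 1 − 0.32 = 0.68.
Physical capital: 0.32 × 8.6 = 2.752 pp.
Hours worked: 0.68 × 3.4 = 2.312 pp.
TFP growth = 8.4 − 5.064 = 3.336%.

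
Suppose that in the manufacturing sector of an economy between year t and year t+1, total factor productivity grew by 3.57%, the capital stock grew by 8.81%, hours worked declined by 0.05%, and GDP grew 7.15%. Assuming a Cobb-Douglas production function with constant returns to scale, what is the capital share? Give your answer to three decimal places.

α = 0.410

gY = gA + α·gK + (1−α)·gL, so gY − gA − gL = α(gK − gL).
7.15 − 3.57 + 0.05 = α × (8.81 − (-0.05)).
3.63 = 8.86 α, so α = 0.40971.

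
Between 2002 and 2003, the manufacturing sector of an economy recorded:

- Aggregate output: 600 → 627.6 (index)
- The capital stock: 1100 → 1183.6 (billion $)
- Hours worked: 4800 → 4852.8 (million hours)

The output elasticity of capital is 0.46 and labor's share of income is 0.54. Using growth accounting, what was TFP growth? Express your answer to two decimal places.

Aggregate output growth = (627.6 − 600) / 600 = 4.6%.
The capital stock growth = (1183.6 − 1100) / 1100 = 7.6%.
Hours worked growth = (4852.8 − 4800) / 4800 = 1.1%.
Labor's share = 1 − 0.46 = 0.54.
The capital stock: 0.46 × 7.6 = 3.496 pp.
Hours worked: 0.54 × 1.1 = 0.594 pp.
TFP growth = 4.6 − 4.09 = 0.51%.

0.51%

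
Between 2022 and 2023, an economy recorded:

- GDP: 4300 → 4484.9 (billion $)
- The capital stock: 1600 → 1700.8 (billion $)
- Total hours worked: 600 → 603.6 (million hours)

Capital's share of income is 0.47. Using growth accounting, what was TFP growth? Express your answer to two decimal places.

TFP growth was 1.02%.

GDP growth = (4484.9 − 4300) / 4300 = 4.3%.
The capital stock growth = (1700.8 − 1600) / 1600 = 6.3%.
Total hours worked growth = (603.6 − 600) / 600 = 0.6%.
Labor's share = 1 − 0.47 = 0.53.
The capital stock: 0.47 × 6.3 = 2.961 pp.
Total hours worked: 0.53 × 0.6 = 0.318 pp.
TFP growth = 4.3 − 3.279 = 1.021%.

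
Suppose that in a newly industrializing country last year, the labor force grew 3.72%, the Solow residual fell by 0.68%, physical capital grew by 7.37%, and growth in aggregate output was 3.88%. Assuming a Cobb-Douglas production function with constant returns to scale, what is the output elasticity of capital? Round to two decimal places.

The output elasticity of capital is 0.23.

gY = gA + α·gK + (1−α)·gL, so gY − gA − gL = α(gK − gL).
3.88 + 0.68 − 3.72 = α × (7.37 − 3.72).
0.84 = 3.65 α, so α = 0.2301.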